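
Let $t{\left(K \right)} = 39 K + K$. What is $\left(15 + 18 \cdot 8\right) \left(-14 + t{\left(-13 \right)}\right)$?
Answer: $-84906$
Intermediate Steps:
$t{\left(K \right)} = 40 K$
$\left(15 + 18 \cdot 8\right) \left(-14 + t{\left(-13 \right)}\right) = \left(15 + 18 \cdot 8\right) \left(-14 + 40 \left(-13\right)\right) = \left(15 + 144\right) \left(-14 - 520\right) = 159 \left(-534\right) = -84906$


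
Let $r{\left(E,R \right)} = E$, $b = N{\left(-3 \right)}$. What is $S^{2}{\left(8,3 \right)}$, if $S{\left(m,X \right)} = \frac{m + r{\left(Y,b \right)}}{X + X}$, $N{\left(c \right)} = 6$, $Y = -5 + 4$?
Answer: $\frac{49}{36} \approx 1.3611$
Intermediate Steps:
$Y = -1$
$b = 6$
$S{\left(m,X \right)} = \frac{-1 + m}{2 X}$ ($S{\left(m,X \right)} = \frac{m - 1}{X + X} = \frac{-1 + m}{2 X}$)
$S^{2}{\left(8,3 \right)} = \left(\frac{-1 + 8}{2 \cdot 3}\right)^{2} = \left(\frac{1}{2} \cdot \frac{1}{3} \cdot 7\right)^{2} = \left(\frac{7}{6}\right)^{2} = \frac{49}{36}$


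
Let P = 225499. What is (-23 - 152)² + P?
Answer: 256124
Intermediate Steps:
(-23 - 152)² + P = (-23 - 152)² + 225499 = (-175)² + 225499 = 30625 + 225499 = 256124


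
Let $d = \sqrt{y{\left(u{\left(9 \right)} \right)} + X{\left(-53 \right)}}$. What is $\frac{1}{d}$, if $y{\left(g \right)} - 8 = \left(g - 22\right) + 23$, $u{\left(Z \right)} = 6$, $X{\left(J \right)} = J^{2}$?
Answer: $\frac{\sqrt{706}}{1412} \approx 0.018818$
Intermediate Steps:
$y{\left(g \right)} = 9 + g$ ($y{\left(g \right)} = 8 + \left(\left(g - 22\right) + 23\right) = 8 + \left(\left(-22 + g\right) + 23\right) = 8 + \left(1 + g\right) = 9 + g$)
$d = 2 \sqrt{706}$ ($d = \sqrt{\left(9 + 6\right) + \left(-53\right)^{2}} = \sqrt{15 + 2809} = \sqrt{2824} = 2 \sqrt{706} \approx 53.141$)
$\frac{1}{d} = \frac{1}{2 \sqrt{706}} = \frac{\sqrt{706}}{1412}$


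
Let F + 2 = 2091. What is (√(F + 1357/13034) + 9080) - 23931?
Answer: -14851 + 3*√804779542/1862 ≈ -14805.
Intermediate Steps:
F = 2089 (F = -2 + 2091 = 2089)
(√(F + 1357/13034) + 9080) - 23931 = (√(2089 + 1357/13034) + 9080) - 23931 = (√(27229383/13034) + 9080) - 23931 = (3*√804779542/1862 + 9080) - 23931 = (9080 + 3*√804779542/1862) - 23931 = -14851 + 3*√804779542/1862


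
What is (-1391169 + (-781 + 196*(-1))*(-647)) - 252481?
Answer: -1011531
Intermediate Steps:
(-1391169 + (-781 + 196*(-1))*(-647)) - 252481 = (-1391169 + (-781 - 196)*(-647)) - 252481 = (-1391169 - 977*(-647)) - 252481 = (-1391169 + 632119) - 252481 = -759050 - 252481 = -1011531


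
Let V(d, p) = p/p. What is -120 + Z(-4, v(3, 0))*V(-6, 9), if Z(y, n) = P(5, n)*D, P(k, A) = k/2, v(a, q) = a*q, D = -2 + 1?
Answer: -245/2 ≈ -122.50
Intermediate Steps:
D = -1
P(k, A) = k/2 (P(k, A) = k*(½) = k/2)
Z(y, n) = -5/2 (Z(y, n) = ((½)*5)*(-1) = (5/2)*(-1) = -5/2)
V(d, p) = 1
-120 + Z(-4, v(3, 0))*V(-6, 9) = -120 - 5/2*1 = -120 - 5/2 = -245/2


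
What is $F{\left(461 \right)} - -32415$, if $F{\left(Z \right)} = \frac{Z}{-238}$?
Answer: $\frac{7714309}{238} \approx 32413.0$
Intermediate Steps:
$F{\left(Z \right)} = - \frac{Z}{238}$ ($F{\left(Z \right)} = Z \left(- \frac{1}{238}\right) = - \frac{Z}{238}$)
$F{\left(461 \right)} - -32415 = \left(- \frac{1}{238}\right) 461 - -32415 = - \frac{461}{238} + 32415 = \frac{7714309}{238}$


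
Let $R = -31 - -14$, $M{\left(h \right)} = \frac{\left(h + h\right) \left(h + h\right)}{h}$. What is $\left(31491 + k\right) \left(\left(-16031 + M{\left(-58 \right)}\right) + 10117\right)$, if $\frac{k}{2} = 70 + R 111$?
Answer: $-171209122$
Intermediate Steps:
$M{\left(h \right)} = 4 h$ ($M{\left(h \right)} = \frac{2 h 2 h}{h} = \frac{4 h^{2}}{h} = 4 h$)
$R = -17$ ($R = -31 + 14 = -17$)
$k = -3634$ ($k = 2 \left(70 - 1887\right) = 2 \left(-1817\right) = -3634$)
$\left(31491 + k\right) \left(\left(-16031 + M{\left(-58 \right)}\right) + 10117\right) = \left(31491 - 3634\right) \left(\left(-16031 + 4 \left(-58\right)\right) + 10117\right) = 27857 \left(\left(-16031 - 232\right) + 10117\right) = 27857 \left(-16263 + 10117\right) = 27857 \left(-6146\right) = -171209122$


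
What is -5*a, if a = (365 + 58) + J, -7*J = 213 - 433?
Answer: -15905/7 ≈ -2272.1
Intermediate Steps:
J = 220/7 (J = -(213 - 433)/7 = -⅐*(-220) = 220/7 ≈ 31.429)
a = 3181/7 (a = (365 + 58) + 220/7 = 423 + 220/7 = 3181/7 ≈ 454.43)
-5*a = -5*3181/7 = -15905/7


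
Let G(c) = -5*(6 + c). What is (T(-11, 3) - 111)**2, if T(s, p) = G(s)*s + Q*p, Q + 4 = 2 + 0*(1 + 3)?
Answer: 153664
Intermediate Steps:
G(c) = -30 - 5*c
Q = -2 (Q = -4 + (2 + 0*(1 + 3)) = -4 + (2 + 0*4) = -4 + (2 + 0) = -4 + 2 = -2)
T(s, p) = -2*p + s*(-30 - 5*s) (T(s, p) = (-30 - 5*s)*s - 2*p = s*(-30 - 5*s) - 2*p = -2*p + s*(-30 - 5*s))
(T(-11, 3) - 111)**2 = ((-2*3 - 5*(-11)*(6 - 11)) - 111)**2 = ((-6 - 5*(-11)*(-5)) - 111)**2 = ((-6 - 275) - 111)**2 = (-281 - 111)**2 = (-392)**2 = 153664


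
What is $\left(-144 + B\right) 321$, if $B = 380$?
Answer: $75756$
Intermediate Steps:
$\left(-144 + B\right) 321 = \left(-144 + 380\right) 321 = 236 \cdot 321 = 75756$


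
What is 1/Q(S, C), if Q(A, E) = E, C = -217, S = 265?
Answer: -1/217 ≈ -0.0046083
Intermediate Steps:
1/Q(S, C) = 1/(-217) = -1/217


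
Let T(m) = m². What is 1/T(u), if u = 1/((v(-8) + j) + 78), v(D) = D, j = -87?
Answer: 289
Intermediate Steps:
u = -1/17 (u = 1/((-8 - 87) + 78) = 1/(-95 + 78) = 1/(-17) = -1/17 ≈ -0.058824)
1/T(u) = 1/((-1/17)²) = 1/(1/289) = 289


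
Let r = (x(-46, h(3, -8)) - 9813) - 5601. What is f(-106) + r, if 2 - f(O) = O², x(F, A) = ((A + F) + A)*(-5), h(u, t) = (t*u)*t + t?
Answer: -28258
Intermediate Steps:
h(u, t) = t + u*t² (h(u, t) = u*t² + t = t + u*t²)
x(F, A) = -10*A - 5*F (x(F, A) = (F + 2*A)*(-5) = -10*A - 5*F)
r = -17024 (r = ((-(-80)*(1 - 8*3) - 5*(-46)) - 9813) - 5601 = ((-(-80)*(1 - 24) + 230) - 9813) - 5601 = ((-(-80)*(-23) + 230) - 9813) - 5601 = ((-10*184 + 230) - 9813) - 5601 = ((-1840 + 230) - 9813) - 5601 = (-1610 - 9813) - 5601 = -11423 - 5601 = -17024)
f(O) = 2 - O²
f(-106) + r = (2 - 1*(-106)²) - 17024 = (2 - 1*11236) - 17024 = (2 - 11236) - 17024 = -11234 - 17024 = -28258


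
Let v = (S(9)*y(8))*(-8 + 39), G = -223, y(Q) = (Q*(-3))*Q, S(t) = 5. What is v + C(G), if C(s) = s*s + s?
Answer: 19746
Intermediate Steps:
y(Q) = -3*Q² (y(Q) = (-3*Q)*Q = -3*Q²)
C(s) = s + s² (C(s) = s² + s = s + s²)
v = -29760 (v = (5*(-3*8²))*(-8 + 39) = (5*(-3*64))*31 = (5*(-192))*31 = -960*31 = -29760)
v + C(G) = -29760 - 223*(1 - 223) = -29760 - 223*(-222) = -29760 + 49506 = 19746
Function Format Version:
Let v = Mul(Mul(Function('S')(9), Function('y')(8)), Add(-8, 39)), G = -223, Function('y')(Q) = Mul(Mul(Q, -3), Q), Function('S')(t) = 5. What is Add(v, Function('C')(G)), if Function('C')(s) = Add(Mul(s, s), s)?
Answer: 19746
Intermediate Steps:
Function('y')(Q) = Mul(-3, Pow(Q, 2)) (Function('y')(Q) = Mul(Mul(-3, Q), Q) = Mul(-3, Pow(Q, 2)))
Function('C')(s) = Add(s, Pow(s, 2)) (Function('C')(s) = Add(Pow(s, 2), s) = Add(s, Pow(s, 2)))
v = -29760 (v = Mul(Mul(5, Mul(-3, Pow(8, 2))), Add(-8, 39)) = Mul(Mul(5, Mul(-3, 64)), 31) = Mul(Mul(5, -192), 31) = Mul(-960, 31) = -29760)
Add(v, Function('C')(G)) = Add(-29760, Mul(-223, Add(1, -223))) = Add(-29760, Mul(-223, -222)) = Add(-29760, 49506) = 19746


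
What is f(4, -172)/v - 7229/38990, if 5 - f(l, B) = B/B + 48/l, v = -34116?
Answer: -61578161/332545710 ≈ -0.18517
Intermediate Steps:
f(l, B) = 4 - 48/l (f(l, B) = 5 - (B/B + 48/l) = 5 - (1 + 48/l) = 5 + (-1 - 48/l) = 4 - 48/l)
f(4, -172)/v - 7229/38990 = (4 - 48/4)/(-34116) - 7229/38990 = (4 - 48*¼)*(-1/34116) - 7229*1/38990 = (4 - 12)*(-1/34116) - 7229/38990 = -8*(-1/34116) - 7229/38990 = 2/8529 - 7229/38990 = -61578161/332545710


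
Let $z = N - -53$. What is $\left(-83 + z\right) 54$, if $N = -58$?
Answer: $-4752$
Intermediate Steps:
$z = -5$ ($z = -58 - -53 = -58 + 53 = -5$)
$\left(-83 + z\right) 54 = \left(-83 - 5\right) 54 = \left(-88\right) 54 = -4752$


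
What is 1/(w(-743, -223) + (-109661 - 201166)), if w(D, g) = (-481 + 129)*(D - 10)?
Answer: -1/45771 ≈ -2.1848e-5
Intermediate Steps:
w(D, g) = 3520 - 352*D (w(D, g) = -352*(-10 + D) = 3520 - 352*D)
1/(w(-743, -223) + (-109661 - 201166)) = 1/((3520 - 352*(-743)) + (-109661 - 201166)) = 1/((3520 + 261536) - 310827) = 1/(265056 - 310827) = 1/(-45771) = -1/45771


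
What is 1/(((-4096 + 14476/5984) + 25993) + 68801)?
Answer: 136/12335257 ≈ 1.1025e-5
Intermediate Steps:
1/(((-4096 + 14476/5984) + 25993) + 68801) = 1/(((-4096 + 14476*(1/5984)) + 25993) + 68801) = 1/(((-4096 + 329/136) + 25993) + 68801) = 1/((-556727/136 + 25993) + 68801) = 1/(2978321/136 + 68801) = 1/(12335257/136) = 136/12335257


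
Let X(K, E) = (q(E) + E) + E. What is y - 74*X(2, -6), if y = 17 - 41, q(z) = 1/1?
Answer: 790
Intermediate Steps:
q(z) = 1
y = -24
X(K, E) = 1 + 2*E (X(K, E) = (1 + E) + E = 1 + 2*E)
y - 74*X(2, -6) = -24 - 74*(1 + 2*(-6)) = -24 - 74*(1 - 12) = -24 - 74*(-11) = -24 + 814 = 790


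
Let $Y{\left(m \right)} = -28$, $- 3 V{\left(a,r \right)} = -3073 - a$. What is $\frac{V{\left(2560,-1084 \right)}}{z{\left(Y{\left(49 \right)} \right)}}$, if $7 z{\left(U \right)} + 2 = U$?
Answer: $- \frac{39431}{90} \approx -438.12$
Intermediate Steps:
$V{\left(a,r \right)} = \frac{3073}{3} + \frac{a}{3}$ ($V{\left(a,r \right)} = - \frac{-3073 - a}{3} = \frac{3073}{3} + \frac{a}{3}$)
$z{\left(U \right)} = - \frac{2}{7} + \frac{U}{7}$
$\frac{V{\left(2560,-1084 \right)}}{z{\left(Y{\left(49 \right)} \right)}} = \frac{\frac{3073}{3} + \frac{1}{3} \cdot 2560}{- \frac{2}{7} + \frac{1}{7} \left(-28\right)} = \frac{\frac{3073}{3} + \frac{2560}{3}}{- \frac{2}{7} - 4} = \frac{5633}{3 \left(- \frac{30}{7}\right)} = \frac{5633}{3} \left(- \frac{7}{30}\right) = - \frac{39431}{90}$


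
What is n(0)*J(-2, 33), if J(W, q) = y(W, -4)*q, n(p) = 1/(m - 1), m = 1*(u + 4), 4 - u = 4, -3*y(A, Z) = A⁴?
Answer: -176/3 ≈ -58.667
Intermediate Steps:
y(A, Z) = -A⁴/3
u = 0 (u = 4 - 1*4 = 4 - 4 = 0)
m = 4 (m = 1*(0 + 4) = 1*4 = 4)
n(p) = ⅓ (n(p) = 1/(4 - 1) = 1/3 = ⅓)
J(W, q) = -q*W⁴/3 (J(W, q) = (-W⁴/3)*q = -q*W⁴/3)
n(0)*J(-2, 33) = (-⅓*33*(-2)⁴)/3 = (-⅓*33*16)/3 = (⅓)*(-176) = -176/3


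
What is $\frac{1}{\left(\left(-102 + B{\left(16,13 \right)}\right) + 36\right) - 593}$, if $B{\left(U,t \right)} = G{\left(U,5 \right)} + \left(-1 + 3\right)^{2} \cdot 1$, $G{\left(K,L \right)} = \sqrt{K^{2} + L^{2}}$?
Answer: $- \frac{655}{428744} - \frac{\sqrt{281}}{428744} \approx -0.0015668$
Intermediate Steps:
$B{\left(U,t \right)} = 4 + \sqrt{25 + U^{2}}$ ($B{\left(U,t \right)} = \sqrt{U^{2} + 5^{2}} + \left(-1 + 3\right)^{2} \cdot 1 = \sqrt{U^{2} + 25} + 2^{2} \cdot 1 = \sqrt{25 + U^{2}} + 4 \cdot 1 = \sqrt{25 + U^{2}} + 4 = 4 + \sqrt{25 + U^{2}}$)
$\frac{1}{\left(\left(-102 + B{\left(16,13 \right)}\right) + 36\right) - 593} = \frac{1}{\left(\left(-102 + \left(4 + \sqrt{25 + 16^{2}}\right)\right) + 36\right) - 593} = \frac{1}{\left(\left(-102 + \left(4 + \sqrt{25 + 256}\right)\right) + 36\right) - 593} = \frac{1}{\left(\left(-102 + \left(4 + \sqrt{281}\right)\right) + 36\right) - 593} = \frac{1}{\left(\left(-98 + \sqrt{281}\right) + 36\right) - 593} = \frac{1}{\left(-62 + \sqrt{281}\right) - 593} = \frac{1}{-655 + \sqrt{281}}$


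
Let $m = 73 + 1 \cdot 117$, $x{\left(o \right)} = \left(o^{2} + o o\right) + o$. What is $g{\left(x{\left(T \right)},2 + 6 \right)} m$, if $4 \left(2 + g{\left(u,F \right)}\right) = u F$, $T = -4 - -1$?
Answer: $5320$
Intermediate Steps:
$T = -3$ ($T = -4 + 1 = -3$)
$x{\left(o \right)} = o + 2 o^{2}$ ($x{\left(o \right)} = \left(o^{2} + o^{2}\right) + o = 2 o^{2} + o = o + 2 o^{2}$)
$m = 190$ ($m = 73 + 117 = 190$)
$g{\left(u,F \right)} = -2 + \frac{F u}{4}$ ($g{\left(u,F \right)} = -2 + \frac{u F}{4} = -2 + \frac{F u}{4}$)
$g{\left(x{\left(T \right)},2 + 6 \right)} m = \left(-2 + \frac{\left(2 + 6\right) \left(- 3 \left(1 + 2 \left(-3\right)\right)\right)}{4}\right) 190 = \left(-2 + \frac{1}{4} \cdot 8 \left(- 3 \left(1 - 6\right)\right)\right) 190 = \left(-2 + \frac{1}{4} \cdot 8 \left(\left(-3\right) \left(-5\right)\right)\right) 190 = \left(-2 + \frac{1}{4} \cdot 8 \cdot 15\right) 190 = \left(-2 + 30\right) 190 = 28 \cdot 190 = 5320$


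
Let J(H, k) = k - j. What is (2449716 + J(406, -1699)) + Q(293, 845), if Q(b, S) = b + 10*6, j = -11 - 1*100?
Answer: 2448481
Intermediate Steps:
j = -111 (j = -11 - 100 = -111)
J(H, k) = 111 + k (J(H, k) = k - 1*(-111) = k + 111 = 111 + k)
Q(b, S) = 60 + b (Q(b, S) = b + 60 = 60 + b)
(2449716 + J(406, -1699)) + Q(293, 845) = (2449716 + (111 - 1699)) + (60 + 293) = (2449716 - 1588) + 353 = 2448128 + 353 = 2448481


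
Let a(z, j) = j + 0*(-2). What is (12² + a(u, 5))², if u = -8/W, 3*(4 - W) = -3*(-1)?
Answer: 22201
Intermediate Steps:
W = 3 (W = 4 - (-1)*(-1) = 4 - ⅓*3 = 4 - 1 = 3)
u = -8/3 ≈ -2.6667
a(z, j) = j (a(z, j) = j + 0 = j)
(12² + a(u, 5))² = (12² + 5)² = (144 + 5)² = 149² = 22201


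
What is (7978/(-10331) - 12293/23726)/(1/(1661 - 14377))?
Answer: 2010940099938/122556653 ≈ 16408.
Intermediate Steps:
(7978/(-10331) - 12293/23726)/(1/(1661 - 14377)) = (7978*(-1/10331) - 12293*1/23726)/(1/(-12716)) = (-7978/10331 - 12293/23726)/(-1/12716) = -316285011/245113306*(-12716) = 2010940099938/122556653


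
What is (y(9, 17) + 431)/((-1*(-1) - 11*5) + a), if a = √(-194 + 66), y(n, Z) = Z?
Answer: -6048/761 - 896*I*√2/761 ≈ -7.9474 - 1.6651*I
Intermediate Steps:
a = 8*I*√2 (a = √(-128) = 8*I*√2 ≈ 11.314*I)
(y(9, 17) + 431)/((-1*(-1) - 11*5) + a) = (17 + 431)/((-1*(-1) - 11*5) + 8*I*√2) = 448/((1 - 55) + 8*I*√2) = 448/(-54 + 8*I*√2)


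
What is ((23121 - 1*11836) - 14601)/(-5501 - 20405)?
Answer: 1658/12953 ≈ 0.12800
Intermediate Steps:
((23121 - 1*11836) - 14601)/(-5501 - 20405) = ((23121 - 11836) - 14601)/(-25906) = (11285 - 14601)*(-1/25906) = -3316*(-1/25906) = 1658/12953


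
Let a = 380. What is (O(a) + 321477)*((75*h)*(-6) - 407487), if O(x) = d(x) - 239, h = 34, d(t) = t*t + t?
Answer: -197026352166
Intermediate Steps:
d(t) = t + t² (d(t) = t² + t = t + t²)
O(x) = -239 + x*(1 + x) (O(x) = x*(1 + x) - 239 = -239 + x*(1 + x))
(O(a) + 321477)*((75*h)*(-6) - 407487) = ((-239 + 380*(1 + 380)) + 321477)*((75*34)*(-6) - 407487) = ((-239 + 380*381) + 321477)*(2550*(-6) - 407487) = ((-239 + 144780) + 321477)*(-15300 - 407487) = (144541 + 321477)*(-422787) = 466018*(-422787) = -197026352166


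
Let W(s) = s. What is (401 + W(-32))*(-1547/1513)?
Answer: -33579/89 ≈ -377.29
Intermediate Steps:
(401 + W(-32))*(-1547/1513) = (401 - 32)*(-1547/1513) = 369*(-1547*1/1513) = 369*(-91/89) = -33579/89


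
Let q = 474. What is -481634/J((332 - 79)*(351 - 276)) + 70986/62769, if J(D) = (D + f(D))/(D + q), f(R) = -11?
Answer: -97995781092775/198391886 ≈ -4.9395e+5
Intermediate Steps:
J(D) = (-11 + D)/(474 + D) (J(D) = (D - 11)/(D + 474) = (-11 + D)/(474 + D))
-481634/J((332 - 79)*(351 - 276)) + 70986/62769 = -481634*(474 + (332 - 79)*(351 - 276))/(-11 + (332 - 79)*(351 - 276)) + 70986/62769 = -481634*(474 + 253*75)/(-11 + 253*75) + 70986*(1/62769) = -481634*(474 + 18975)/(-11 + 18975) + 23662/20923 = -481634/(18964/19449) + 23662/20923 = -481634/((1/19449)*18964) + 23662/20923 = -481634/18964/19449 + 23662/20923 = -481634*19449/18964 + 23662/20923 = -4683649833/9482 + 23662/20923 = -97995781092775/198391886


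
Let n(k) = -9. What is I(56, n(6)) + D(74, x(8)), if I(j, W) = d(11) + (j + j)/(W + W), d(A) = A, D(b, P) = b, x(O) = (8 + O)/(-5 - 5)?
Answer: 709/9 ≈ 78.778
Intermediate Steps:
x(O) = -4/5 - O/10 (x(O) = (8 + O)/(-10) = (8 + O)*(-1/10) = -4/5 - O/10)
I(j, W) = 11 + j/W (I(j, W) = 11 + (j + j)/(W + W) = 11 + (2*j)/((2*W)) = 11 + (2*j)*(1/(2*W)) = 11 + j/W)
I(56, n(6)) + D(74, x(8)) = (11 + 56/(-9)) + 74 = (11 + 56*(-1/9)) + 74 = (11 - 56/9) + 74 = 43/9 + 74 = 709/9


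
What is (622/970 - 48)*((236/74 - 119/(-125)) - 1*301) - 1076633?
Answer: -2383486604257/2243125 ≈ -1.0626e+6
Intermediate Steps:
(622/970 - 48)*((236/74 - 119/(-125)) - 1*301) - 1076633 = (622*(1/970) - 48)*((236*(1/74) - 119*(-1/125)) - 301) - 1076633 = (311/485 - 48)*((118/37 + 119/125) - 301) - 1076633 = -22969*(19153/4625 - 301)/485 - 1076633 = -22969/485*(-1372972/4625) - 1076633 = 31535793868/2243125 - 1076633 = -2383486604257/2243125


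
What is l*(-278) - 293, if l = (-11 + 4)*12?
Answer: 23059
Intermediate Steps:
l = -84 (l = -7*12 = -84)
l*(-278) - 293 = -84*(-278) - 293 = 23352 - 293 = 23059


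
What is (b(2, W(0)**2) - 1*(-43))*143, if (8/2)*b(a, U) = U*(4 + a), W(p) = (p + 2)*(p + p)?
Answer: 6149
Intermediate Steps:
W(p) = 2*p*(2 + p) (W(p) = (2 + p)*(2*p) = 2*p*(2 + p))
b(a, U) = U*(4 + a)/4 (b(a, U) = (U*(4 + a))/4 = U*(4 + a)/4)
(b(2, W(0)**2) - 1*(-43))*143 = ((2*0*(2 + 0))**2*(4 + 2)/4 - 1*(-43))*143 = ((1/4)*(2*0*2)**2*6 + 43)*143 = ((1/4)*0**2*6 + 43)*143 = ((1/4)*0*6 + 43)*143 = (0 + 43)*143 = 43*143 = 6149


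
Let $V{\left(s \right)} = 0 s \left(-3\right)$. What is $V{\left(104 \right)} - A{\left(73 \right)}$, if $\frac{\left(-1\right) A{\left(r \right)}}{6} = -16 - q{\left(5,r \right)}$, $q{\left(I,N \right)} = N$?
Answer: $-534$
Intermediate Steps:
$V{\left(s \right)} = 0$ ($V{\left(s \right)} = 0 \left(-3\right) = 0$)
$A{\left(r \right)} = 96 + 6 r$ ($A{\left(r \right)} = - 6 \left(-16 - r\right) = 96 + 6 r$)
$V{\left(104 \right)} - A{\left(73 \right)} = 0 - \left(96 + 6 \cdot 73\right) = 0 - \left(96 + 438\right) = 0 - 534 = -534$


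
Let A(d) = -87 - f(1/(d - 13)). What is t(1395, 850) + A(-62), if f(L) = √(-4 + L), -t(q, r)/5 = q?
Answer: -7062 - I*√903/15 ≈ -7062.0 - 2.0033*I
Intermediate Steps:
t(q, r) = -5*q
A(d) = -87 - √(-4 + 1/(-13 + d)) (A(d) = -87 - √(-4 + 1/(d - 13)) = -87 - √(-4 + 1/(-13 + d)))
t(1395, 850) + A(-62) = -5*1395 + (-87 - √(-(-53 + 4*(-62))/(-13 - 62))) = -6975 + (-87 - √(-1*(-53 - 248)/(-75))) = -6975 + (-87 - √(-1*(-1/75)*(-301))) = -6975 + (-87 - √(-301/75)) = -6975 + (-87 - I*√903/15) = -7062 - I*√903/15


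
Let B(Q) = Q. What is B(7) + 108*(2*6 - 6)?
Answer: 655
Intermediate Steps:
B(7) + 108*(2*6 - 6) = 7 + 108*(2*6 - 6) = 7 + 108*(12 - 6) = 7 + 108*6 = 7 + 648 = 655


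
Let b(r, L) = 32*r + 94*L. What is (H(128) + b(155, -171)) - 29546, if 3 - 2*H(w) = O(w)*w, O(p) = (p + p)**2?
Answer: -8469925/2 ≈ -4.2350e+6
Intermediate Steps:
O(p) = 4*p**2 (O(p) = (2*p)**2 = 4*p**2)
H(w) = 3/2 - 2*w**3 (H(w) = 3/2 - 4*w**2*w/2 = 3/2 - 2*w**3)
(H(128) + b(155, -171)) - 29546 = ((3/2 - 2*128**3) + (32*155 + 94*(-171))) - 29546 = ((3/2 - 2*2097152) + (4960 - 16074)) - 29546 = ((3/2 - 4194304) - 11114) - 29546 = (-8388605/2 - 11114) - 29546 = -8410833/2 - 29546 = -8469925/2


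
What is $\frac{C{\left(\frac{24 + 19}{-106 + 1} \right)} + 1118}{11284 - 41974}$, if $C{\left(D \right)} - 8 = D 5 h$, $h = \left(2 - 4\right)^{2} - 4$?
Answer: $- \frac{563}{15345} \approx -0.036689$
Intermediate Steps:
$h = 0$ ($h = \left(-2\right)^{2} - 4 = 4 - 4 = 0$)
$C{\left(D \right)} = 8$ ($C{\left(D \right)} = 8 + D 5 \cdot 0 = 8 + 5 D 0 = 8 + 0 = 8$)
$\frac{C{\left(\frac{24 + 19}{-106 + 1} \right)} + 1118}{11284 - 41974} = \frac{8 + 1118}{11284 - 41974} = \frac{1126}{-30690} = 1126 \left(- \frac{1}{30690}\right) = - \frac{563}{15345}$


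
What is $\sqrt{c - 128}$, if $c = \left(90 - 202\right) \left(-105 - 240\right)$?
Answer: $4 \sqrt{2407} \approx 196.24$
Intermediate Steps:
$c = 38640$ ($c = \left(-112\right) \left(-345\right) = 38640$)
$\sqrt{c - 128} = \sqrt{38640 - 128} = \sqrt{38512} = 4 \sqrt{2407}$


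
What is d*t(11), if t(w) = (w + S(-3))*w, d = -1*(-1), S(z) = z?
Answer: 88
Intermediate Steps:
d = 1
t(w) = w*(-3 + w) (t(w) = (w - 3)*w = (-3 + w)*w = w*(-3 + w))
d*t(11) = 1*(11*(-3 + 11)) = 1*(11*8) = 1*88 = 88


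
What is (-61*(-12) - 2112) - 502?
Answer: -1882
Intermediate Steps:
(-61*(-12) - 2112) - 502 = (732 - 2112) - 502 = -1380 - 502 = -1882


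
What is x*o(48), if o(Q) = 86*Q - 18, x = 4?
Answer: 16440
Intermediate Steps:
o(Q) = -18 + 86*Q
x*o(48) = 4*(-18 + 86*48) = 4*(-18 + 4128) = 4*4110 = 16440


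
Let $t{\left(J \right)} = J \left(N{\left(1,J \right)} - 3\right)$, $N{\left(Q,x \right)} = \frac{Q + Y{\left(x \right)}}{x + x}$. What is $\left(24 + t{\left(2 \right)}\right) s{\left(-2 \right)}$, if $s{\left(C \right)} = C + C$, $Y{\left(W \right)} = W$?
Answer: $-78$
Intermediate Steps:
$N{\left(Q,x \right)} = \frac{Q + x}{2 x}$ ($N{\left(Q,x \right)} = \frac{Q + x}{x + x} = \frac{Q + x}{2 x}$)
$s{\left(C \right)} = 2 C$
$t{\left(J \right)} = J \left(-3 + \frac{1 + J}{2 J}\right)$ ($t{\left(J \right)} = J \left(\frac{1 + J}{2 J} - 3\right) = J \left(-3 + \frac{1 + J}{2 J}\right)$)
$\left(24 + t{\left(2 \right)}\right) s{\left(-2 \right)} = \left(24 + \left(\frac{1}{2} - 5\right)\right) 2 \left(-2\right) = \left(24 + \left(\frac{1}{2} - 5\right)\right) \left(-4\right) = \left(24 - \frac{9}{2}\right) \left(-4\right) = \frac{39}{2} \left(-4\right) = -78$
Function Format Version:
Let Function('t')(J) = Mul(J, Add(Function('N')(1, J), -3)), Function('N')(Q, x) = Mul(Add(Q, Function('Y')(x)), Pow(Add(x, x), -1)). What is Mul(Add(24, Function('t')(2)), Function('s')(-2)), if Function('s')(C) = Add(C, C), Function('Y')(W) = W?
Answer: -78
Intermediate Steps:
Function('N')(Q, x) = Mul(Rational(1, 2), Pow(x, -1), Add(Q, x)) (Function('N')(Q, x) = Mul(Add(Q, x), Pow(Add(x, x), -1)) = Mul(Add(Q, x), Pow(Mul(2, x), -1)) = Mul(Add(Q, x), Mul(Rational(1, 2), Pow(x, -1))) = Mul(Rational(1, 2), Pow(x, -1), Add(Q, x)))
Function('s')(C) = Mul(2, C)
Function('t')(J) = Mul(J, Add(-3, Mul(Rational(1, 2), Pow(J, -1), Add(1, J)))) (Function('t')(J) = Mul(J, Add(Mul(Rational(1, 2), Pow(J, -1), Add(1, J)), -3)) = Mul(J, Add(-3, Mul(Rational(1, 2), Pow(J, -1), Add(1, J)))))
Mul(Add(24, Function('t')(2)), Function('s')(-2)) = Mul(Add(24, Add(Rational(1, 2), Mul(Rational(-5, 2), 2))), Mul(2, -2)) = Mul(Add(24, Add(Rational(1, 2), -5)), -4) = Mul(Add(24, Rational(-9, 2)), -4) = Mul(Rational(39, 2), -4) = -78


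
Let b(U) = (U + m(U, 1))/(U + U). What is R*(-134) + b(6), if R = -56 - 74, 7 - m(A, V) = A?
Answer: 209047/12 ≈ 17421.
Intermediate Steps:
m(A, V) = 7 - A
b(U) = 7/(2*U) (b(U) = (U + (7 - U))/(U + U) = 7/((2*U)) = 7*(1/(2*U)) = 7/(2*U))
R = -130
R*(-134) + b(6) = -130*(-134) + (7/2)/6 = 17420 + (7/2)*(⅙) = 17420 + 7/12 = 209047/12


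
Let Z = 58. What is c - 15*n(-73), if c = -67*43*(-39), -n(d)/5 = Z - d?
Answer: 122184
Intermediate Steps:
n(d) = -290 + 5*d (n(d) = -5*(58 - d) = -290 + 5*d)
c = 112359 (c = -2881*(-39) = 112359)
c - 15*n(-73) = 112359 - 15*(-290 + 5*(-73)) = 112359 - 15*(-290 - 365) = 112359 - 15*(-655) = 112359 - 1*(-9825) = 112359 + 9825 = 122184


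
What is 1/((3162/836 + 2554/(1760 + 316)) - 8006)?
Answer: -108471/867875110 ≈ -0.00012498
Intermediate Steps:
1/((3162/836 + 2554/(1760 + 316)) - 8006) = 1/((3162*(1/836) + 2554/2076) - 8006) = 1/((1581/418 + 2554*(1/2076)) - 8006) = 1/((1581/418 + 1277/1038) - 8006) = 1/(543716/108471 - 8006) = 1/(-867875110/108471) = -108471/867875110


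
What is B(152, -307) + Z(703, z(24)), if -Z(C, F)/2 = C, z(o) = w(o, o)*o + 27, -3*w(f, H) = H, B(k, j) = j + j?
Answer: -2020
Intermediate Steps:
B(k, j) = 2*j
w(f, H) = -H/3
z(o) = 27 - o**2/3 (z(o) = (-o/3)*o + 27 = -o**2/3 + 27 = 27 - o**2/3)
Z(C, F) = -2*C
B(152, -307) + Z(703, z(24)) = 2*(-307) - 2*703 = -614 - 1406 = -2020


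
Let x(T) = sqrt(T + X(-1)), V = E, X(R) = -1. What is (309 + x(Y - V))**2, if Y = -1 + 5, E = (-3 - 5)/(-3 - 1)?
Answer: 96100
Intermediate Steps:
E = 2 (E = -8/(-4) = -8*(-1/4) = 2)
Y = 4
V = 2
x(T) = sqrt(-1 + T) (x(T) = sqrt(T - 1) = sqrt(-1 + T))
(309 + x(Y - V))**2 = (309 + sqrt(-1 + (4 - 1*2)))**2 = (309 + sqrt(-1 + (4 - 2)))**2 = (309 + sqrt(-1 + 2))**2 = (309 + sqrt(1))**2 = (309 + 1)**2 = 310**2 = 96100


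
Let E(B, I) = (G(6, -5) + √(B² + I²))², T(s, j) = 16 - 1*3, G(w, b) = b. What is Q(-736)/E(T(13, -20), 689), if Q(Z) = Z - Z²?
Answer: -51521818656/45099353645 - 14103232*√2810/45099353645 ≈ -1.1590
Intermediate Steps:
T(s, j) = 13 (T(s, j) = 16 - 3 = 13)
E(B, I) = (-5 + √(B² + I²))²
Q(-736)/E(T(13, -20), 689) = (-736*(1 - 1*(-736)))/((-5 + √(13² + 689²))²) = (-736*(1 + 736))/((-5 + √(169 + 474721))²) = (-736*737)/((-5 + √474890)²) = -542432/(-5 + 13*√2810)²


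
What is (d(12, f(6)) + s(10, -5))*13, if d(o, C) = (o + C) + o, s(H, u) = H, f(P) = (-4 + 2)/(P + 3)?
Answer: 3952/9 ≈ 439.11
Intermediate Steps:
f(P) = -2/(3 + P)
d(o, C) = C + 2*o (d(o, C) = (C + o) + o = C + 2*o)
(d(12, f(6)) + s(10, -5))*13 = ((-2/(3 + 6) + 2*12) + 10)*13 = ((-2/9 + 24) + 10)*13 = (214/9 + 10)*13 = (304/9)*13 = 3952/9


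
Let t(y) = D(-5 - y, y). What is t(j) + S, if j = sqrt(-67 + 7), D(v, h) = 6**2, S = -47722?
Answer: -47686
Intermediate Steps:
D(v, h) = 36
j = 2*I*sqrt(15) (j = sqrt(-60) = 2*I*sqrt(15) ≈ 7.746*I)
t(y) = 36
t(j) + S = 36 - 47722 = -47686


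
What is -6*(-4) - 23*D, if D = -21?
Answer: 507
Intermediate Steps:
-6*(-4) - 23*D = -6*(-4) - 23*(-21) = 24 + 483 = 507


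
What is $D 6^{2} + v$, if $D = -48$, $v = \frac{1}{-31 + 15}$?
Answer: $- \frac{27649}{16} \approx -1728.1$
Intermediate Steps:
$v = - \frac{1}{16}$ ($v = \frac{1}{-16} = - \frac{1}{16} \approx -0.0625$)
$D 6^{2} + v = - 48 \cdot 6^{2} - \frac{1}{16} = \left(-48\right) 36 - \frac{1}{16} = -1728 - \frac{1}{16} = - \frac{27649}{16}$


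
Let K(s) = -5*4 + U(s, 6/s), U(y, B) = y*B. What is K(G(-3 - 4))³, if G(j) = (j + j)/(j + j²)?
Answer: -2744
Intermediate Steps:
U(y, B) = B*y
G(j) = 2*j/(j + j²) (G(j) = (2*j)/(j + j²) = 2*j/(j + j²))
K(s) = -14 (K(s) = -5*4 + (6/s)*s = -20 + 6 = -14)
K(G(-3 - 4))³ = (-14)³ = -2744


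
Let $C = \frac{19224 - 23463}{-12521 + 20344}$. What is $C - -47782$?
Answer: $\frac{373794347}{7823} \approx 47781.0$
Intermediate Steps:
$C = - \frac{4239}{7823} \approx -0.54186$
$C - -47782 = - \frac{4239}{7823} - -47782 = - \frac{4239}{7823} + 47782 = \frac{373794347}{7823}$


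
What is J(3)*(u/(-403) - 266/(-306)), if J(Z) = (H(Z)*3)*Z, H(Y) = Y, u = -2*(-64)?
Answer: 102045/6851 ≈ 14.895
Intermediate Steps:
u = 128
J(Z) = 3*Z**2 (J(Z) = (Z*3)*Z = (3*Z)*Z = 3*Z**2)
J(3)*(u/(-403) - 266/(-306)) = (3*3**2)*(128/(-403) - 266/(-306)) = (3*9)*(128*(-1/403) - 266*(-1/306)) = 27*(-128/403 + 133/153) = 27*(34015/61659) = 102045/6851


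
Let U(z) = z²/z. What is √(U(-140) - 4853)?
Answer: I*√4993 ≈ 70.661*I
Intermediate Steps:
U(z) = z
√(U(-140) - 4853) = √(-140 - 4853) = √(-4993) = I*√4993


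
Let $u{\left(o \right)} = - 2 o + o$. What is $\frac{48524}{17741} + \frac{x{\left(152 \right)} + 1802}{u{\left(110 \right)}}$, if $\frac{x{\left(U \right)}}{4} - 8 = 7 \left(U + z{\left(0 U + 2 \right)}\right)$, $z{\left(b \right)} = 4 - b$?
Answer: $- \frac{51849273}{975755} \approx -53.138$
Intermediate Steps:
$x{\left(U \right)} = 88 + 28 U$ ($x{\left(U \right)} = 32 + 4 \cdot 7 \left(U + \left(4 - \left(0 U + 2\right)\right)\right) = 32 + 4 \cdot 7 \left(U + \left(4 - \left(0 + 2\right)\right)\right) = 32 + 4 \cdot 7 \left(U + \left(4 - 2\right)\right) = 32 + 4 \cdot 7 \left(U + 2\right) = 32 + 4 \cdot 7 \left(2 + U\right) = 32 + 4 \left(14 + 7 U\right) = 32 + \left(56 + 28 U\right) = 88 + 28 U$)
$u{\left(o \right)} = - o$
$\frac{48524}{17741} + \frac{x{\left(152 \right)} + 1802}{u{\left(110 \right)}} = \frac{48524}{17741} + \frac{\left(88 + 28 \cdot 152\right) + 1802}{\left(-1\right) 110} = 48524 \cdot \frac{1}{17741} + \frac{\left(88 + 4256\right) + 1802}{-110} = \frac{48524}{17741} + \left(4344 + 1802\right) \left(- \frac{1}{110}\right) = \frac{48524}{17741} + 6146 \left(- \frac{1}{110}\right) = \frac{48524}{17741} - \frac{3073}{55} = - \frac{51849273}{975755}$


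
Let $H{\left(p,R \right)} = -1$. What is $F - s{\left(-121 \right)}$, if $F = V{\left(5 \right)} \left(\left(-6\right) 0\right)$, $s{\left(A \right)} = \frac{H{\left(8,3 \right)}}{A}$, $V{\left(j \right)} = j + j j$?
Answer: $- \frac{1}{121} \approx -0.0082645$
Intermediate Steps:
$V{\left(j \right)} = j + j^{2}$
$s{\left(A \right)} = - \frac{1}{A}$
$F = 0$ ($F = 5 \left(1 + 5\right) \left(\left(-6\right) 0\right) = 5 \cdot 6 \cdot 0 = 30 \cdot 0 = 0$)
$F - s{\left(-121 \right)} = 0 - - \frac{1}{-121} = 0 - \left(-1\right) \left(- \frac{1}{121}\right) = 0 - \frac{1}{121} = - \frac{1}{121}$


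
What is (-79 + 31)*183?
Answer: -8784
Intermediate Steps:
(-79 + 31)*183 = -48*183 = -8784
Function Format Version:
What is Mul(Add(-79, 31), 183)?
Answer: -8784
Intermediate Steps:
Mul(Add(-79, 31), 183) = Mul(-48, 183) = -8784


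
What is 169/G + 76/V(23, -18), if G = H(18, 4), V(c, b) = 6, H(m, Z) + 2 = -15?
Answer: 139/51 ≈ 2.7255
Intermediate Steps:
H(m, Z) = -17 (H(m, Z) = -2 - 15 = -17)
G = -17
169/G + 76/V(23, -18) = 169/(-17) + 76/6 = 169*(-1/17) + 76*(⅙) = -169/17 + 38/3 = 139/51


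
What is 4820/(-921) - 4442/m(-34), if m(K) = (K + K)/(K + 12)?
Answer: -22582891/15657 ≈ -1442.4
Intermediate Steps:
m(K) = 2*K/(12 + K) (m(K) = (2*K)/(12 + K) = 2*K/(12 + K))
4820/(-921) - 4442/m(-34) = 4820/(-921) - 4442/(2*(-34)/(12 - 34)) = 4820*(-1/921) - 4442/(2*(-34)/(-22)) = -4820/921 - 4442/(2*(-34)*(-1/22)) = -4820/921 - 4442/34/11 = -4820/921 - 4442*11/34 = -4820/921 - 24431/17 = -22582891/15657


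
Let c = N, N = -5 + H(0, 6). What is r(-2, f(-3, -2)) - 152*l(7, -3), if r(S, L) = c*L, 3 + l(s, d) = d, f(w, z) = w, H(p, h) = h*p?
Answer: 927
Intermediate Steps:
N = -5 (N = -5 + 6*0 = -5 + 0 = -5)
c = -5
l(s, d) = -3 + d
r(S, L) = -5*L
r(-2, f(-3, -2)) - 152*l(7, -3) = -5*(-3) - 152*(-3 - 3) = 15 - 152*(-6) = 15 + 912 = 927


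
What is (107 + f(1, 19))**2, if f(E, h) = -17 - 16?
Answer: 5476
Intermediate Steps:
f(E, h) = -33
(107 + f(1, 19))**2 = (107 - 33)**2 = 74**2 = 5476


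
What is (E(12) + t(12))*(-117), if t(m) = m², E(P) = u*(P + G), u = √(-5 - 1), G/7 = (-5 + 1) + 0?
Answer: -16848 + 1872*I*√6 ≈ -16848.0 + 4585.4*I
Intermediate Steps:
G = -28 (G = 7*((-5 + 1) + 0) = 7*(-4 + 0) = 7*(-4) = -28)
u = I*√6 (u = √(-6) = I*√6 ≈ 2.4495*I)
E(P) = I*√6*(-28 + P) (E(P) = (I*√6)*(P - 28) = (I*√6)*(-28 + P) = I*√6*(-28 + P))
(E(12) + t(12))*(-117) = (I*√6*(-28 + 12) + 12²)*(-117) = (I*√6*(-16) + 144)*(-117) = (-16*I*√6 + 144)*(-117) = (144 - 16*I*√6)*(-117) = -16848 + 1872*I*√6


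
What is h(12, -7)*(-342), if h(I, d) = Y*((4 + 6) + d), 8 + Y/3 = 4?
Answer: 12312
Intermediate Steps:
Y = -12 (Y = -24 + 3*4 = -24 + 12 = -12)
h(I, d) = -120 - 12*d (h(I, d) = -12*((4 + 6) + d) = -12*(10 + d) = -120 - 12*d)
h(12, -7)*(-342) = (-120 - 12*(-7))*(-342) = (-120 + 84)*(-342) = -36*(-342) = 12312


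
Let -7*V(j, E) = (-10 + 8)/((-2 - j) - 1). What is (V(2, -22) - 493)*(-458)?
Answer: 7903706/35 ≈ 2.2582e+5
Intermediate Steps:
V(j, E) = 2/(7*(-3 - j)) (V(j, E) = -(-10 + 8)/(7*((-2 - j) - 1)) = -(-2)/(7*(-3 - j)) = 2/(7*(-3 - j)))
(V(2, -22) - 493)*(-458) = (-2/(21 + 7*2) - 493)*(-458) = (-2/(21 + 14) - 493)*(-458) = (-2/35 - 493)*(-458) = -17257/35*(-458) = 7903706/35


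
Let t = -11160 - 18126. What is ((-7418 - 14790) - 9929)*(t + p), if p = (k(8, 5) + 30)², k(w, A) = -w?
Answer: 925609874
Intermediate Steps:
t = -29286
p = 484 (p = (-1*8 + 30)² = (-8 + 30)² = 22² = 484)
((-7418 - 14790) - 9929)*(t + p) = ((-7418 - 14790) - 9929)*(-29286 + 484) = (-22208 - 9929)*(-28802) = -32137*(-28802) = 925609874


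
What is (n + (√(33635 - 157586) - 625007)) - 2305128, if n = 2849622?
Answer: -80513 + I*√123951 ≈ -80513.0 + 352.07*I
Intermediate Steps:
(n + (√(33635 - 157586) - 625007)) - 2305128 = (2849622 + (√(33635 - 157586) - 625007)) - 2305128 = (2849622 + (√(-123951) - 625007)) - 2305128 = (2849622 + (I*√123951 - 625007)) - 2305128 = (2849622 + (-625007 + I*√123951)) - 2305128 = (2224615 + I*√123951) - 2305128 = -80513 + I*√123951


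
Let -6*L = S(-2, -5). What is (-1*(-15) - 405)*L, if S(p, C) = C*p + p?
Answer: 520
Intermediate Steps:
S(p, C) = p + C*p
L = -4/3 (L = -(-1)*(1 - 5)/3 = -(-1)*(-4)/3 = -⅙*8 = -4/3 ≈ -1.3333)
(-1*(-15) - 405)*L = (-1*(-15) - 405)*(-4/3) = (15 - 405)*(-4/3) = -390*(-4/3) = 520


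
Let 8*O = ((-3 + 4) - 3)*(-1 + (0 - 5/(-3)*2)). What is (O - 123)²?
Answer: 2199289/144 ≈ 15273.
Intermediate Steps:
O = -7/12 (O = (((-3 + 4) - 3)*(-1 + (0 - 5/(-3)*2)))/8 = ((1 - 3)*(-1 + (0 - 5*(-⅓)*2)))/8 = (-2*(-1 + (0 + (5/3)*2)))/8 = (-2*(-1 + (0 + 10/3)))/8 = (-2*(-1 + 10/3))/8 = (-2*7/3)/8 = (⅛)*(-14/3) = -7/12 ≈ -0.58333)
(O - 123)² = (-7/12 - 123)² = (-1483/12)² = 2199289/144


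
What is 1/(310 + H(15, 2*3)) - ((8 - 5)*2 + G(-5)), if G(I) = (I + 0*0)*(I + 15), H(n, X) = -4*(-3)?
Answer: 14169/322 ≈ 44.003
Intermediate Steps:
H(n, X) = 12
G(I) = I*(15 + I) (G(I) = (I + 0)*(15 + I) = I*(15 + I))
1/(310 + H(15, 2*3)) - ((8 - 5)*2 + G(-5)) = 1/(310 + 12) - ((8 - 5)*2 - 5*(15 - 5)) = 1/322 - (3*2 - 5*10) = 1/322 - (6 - 50) = 1/322 - 1*(-44) = 1/322 + 44 = 14169/322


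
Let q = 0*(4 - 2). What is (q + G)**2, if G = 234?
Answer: 54756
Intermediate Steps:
q = 0 (q = 0*2 = 0)
(q + G)**2 = (0 + 234)**2 = 234**2 = 54756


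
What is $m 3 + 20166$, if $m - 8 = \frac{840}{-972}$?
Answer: $\frac{545060}{27} \approx 20187.0$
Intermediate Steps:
$m = \frac{578}{81}$ ($m = 8 + \frac{840}{-972} = 8 + 840 \left(- \frac{1}{972}\right) = 8 - \frac{70}{81} = \frac{578}{81} \approx 7.1358$)
$m 3 + 20166 = \frac{578}{81} \cdot 3 + 20166 = \frac{578}{27} + 20166 = \frac{545060}{27}$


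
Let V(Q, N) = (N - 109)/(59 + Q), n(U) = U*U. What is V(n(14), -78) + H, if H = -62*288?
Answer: -267851/15 ≈ -17857.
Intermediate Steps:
n(U) = U**2
V(Q, N) = (-109 + N)/(59 + Q)
H = -17856
V(n(14), -78) + H = (-109 - 78)/(59 + 14**2) - 17856 = -187/(59 + 196) - 17856 = -187/255 - 17856 = (1/255)*(-187) - 17856 = -11/15 - 17856 = -267851/15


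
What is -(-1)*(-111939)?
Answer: -111939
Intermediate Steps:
-(-1)*(-111939) = -1*111939 = -111939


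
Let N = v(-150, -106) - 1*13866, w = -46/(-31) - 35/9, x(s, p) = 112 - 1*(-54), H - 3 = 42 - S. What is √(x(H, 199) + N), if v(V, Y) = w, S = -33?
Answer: I*√118512101/93 ≈ 117.06*I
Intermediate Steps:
H = 78 (H = 3 + (42 - 1*(-33)) = 3 + (42 + 33) = 3 + 75 = 78)
x(s, p) = 166 (x(s, p) = 112 + 54 = 166)
w = -671/279 (w = -46*(-1/31) - 35*⅑ = 46/31 - 35/9 = -671/279 ≈ -2.4050)
v(V, Y) = -671/279
N = -3869285/279 (N = -671/279 - 1*13866 = -671/279 - 13866 = -3869285/279 ≈ -13868.)
√(x(H, 199) + N) = √(166 - 3869285/279) = √(-3822971/279) = I*√118512101/93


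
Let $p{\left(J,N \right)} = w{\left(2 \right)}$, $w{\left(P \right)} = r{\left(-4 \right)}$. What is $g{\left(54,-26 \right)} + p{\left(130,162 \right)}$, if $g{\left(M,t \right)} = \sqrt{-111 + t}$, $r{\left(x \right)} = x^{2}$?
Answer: $16 + i \sqrt{137} \approx 16.0 + 11.705 i$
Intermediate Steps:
$w{\left(P \right)} = 16$ ($w{\left(P \right)} = \left(-4\right)^{2} = 16$)
$p{\left(J,N \right)} = 16$
$g{\left(54,-26 \right)} + p{\left(130,162 \right)} = \sqrt{-111 - 26} + 16 = \sqrt{-137} + 16 = i \sqrt{137} + 16 = 16 + i \sqrt{137}$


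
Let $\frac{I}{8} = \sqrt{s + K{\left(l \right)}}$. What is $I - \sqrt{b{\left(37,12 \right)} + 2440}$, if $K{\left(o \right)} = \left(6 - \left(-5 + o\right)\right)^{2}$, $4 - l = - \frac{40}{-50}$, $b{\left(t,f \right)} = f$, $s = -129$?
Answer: $- 2 \sqrt{613} + \frac{16 i \sqrt{426}}{5} \approx -49.518 + 66.047 i$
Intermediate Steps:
$l = \frac{16}{5}$ ($l = 4 - - \frac{40}{-50} = 4 - \left(-40\right) \left(- \frac{1}{50}\right) = 4 - \frac{4}{5} = \frac{16}{5} \approx 3.2$)
$K{\left(o \right)} = \left(11 - o\right)^{2}$
$I = \frac{16 i \sqrt{426}}{5}$ ($I = 8 \sqrt{-129 + \left(-11 + \frac{16}{5}\right)^{2}} = 8 \sqrt{-129 + \left(- \frac{39}{5}\right)^{2}} = 8 \sqrt{-129 + \frac{1521}{25}} = 8 \sqrt{- \frac{1704}{25}} = 8 \frac{2 i \sqrt{426}}{5} = \frac{16 i \sqrt{426}}{5} \approx 66.047 i$)
$I - \sqrt{b{\left(37,12 \right)} + 2440} = \frac{16 i \sqrt{426}}{5} - \sqrt{12 + 2440} = \frac{16 i \sqrt{426}}{5} - \sqrt{2452} = \frac{16 i \sqrt{426}}{5} - 2 \sqrt{613} = - 2 \sqrt{613} + \frac{16 i \sqrt{426}}{5}$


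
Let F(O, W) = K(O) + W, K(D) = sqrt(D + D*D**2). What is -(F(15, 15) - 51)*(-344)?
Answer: -12384 + 344*sqrt(3390) ≈ 7645.0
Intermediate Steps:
K(D) = sqrt(D + D**3)
F(O, W) = W + sqrt(O + O**3) (F(O, W) = sqrt(O + O**3) + W = W + sqrt(O + O**3))
-(F(15, 15) - 51)*(-344) = -((15 + sqrt(15 + 15**3)) - 51)*(-344) = -((15 + sqrt(15 + 3375)) - 51)*(-344) = -((15 + sqrt(3390)) - 51)*(-344) = -(-36 + sqrt(3390))*(-344) = -(12384 - 344*sqrt(3390)) = -12384 + 344*sqrt(3390)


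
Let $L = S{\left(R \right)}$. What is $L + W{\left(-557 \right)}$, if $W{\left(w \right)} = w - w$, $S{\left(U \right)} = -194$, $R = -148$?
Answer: $-194$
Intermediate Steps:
$L = -194$
$W{\left(w \right)} = 0$
$L + W{\left(-557 \right)} = -194 + 0 = -194$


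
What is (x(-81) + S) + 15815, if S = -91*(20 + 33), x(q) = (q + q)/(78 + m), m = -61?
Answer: 186702/17 ≈ 10982.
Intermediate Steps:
x(q) = 2*q/17 (x(q) = (q + q)/(78 - 61) = (2*q)/17 = (2*q)*(1/17) = 2*q/17)
S = -4823 (S = -91*53 = -4823)
(x(-81) + S) + 15815 = ((2/17)*(-81) - 4823) + 15815 = (-162/17 - 4823) + 15815 = -82153/17 + 15815 = 186702/17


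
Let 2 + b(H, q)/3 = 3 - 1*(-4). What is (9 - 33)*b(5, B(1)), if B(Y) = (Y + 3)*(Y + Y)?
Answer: -360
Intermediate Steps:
B(Y) = 2*Y*(3 + Y) (B(Y) = (3 + Y)*(2*Y) = 2*Y*(3 + Y))
b(H, q) = 15 (b(H, q) = -6 + 3*(3 - 1*(-4)) = -6 + 3*(3 + 4) = -6 + 3*7 = -6 + 21 = 15)
(9 - 33)*b(5, B(1)) = (9 - 33)*15 = -24*15 = -360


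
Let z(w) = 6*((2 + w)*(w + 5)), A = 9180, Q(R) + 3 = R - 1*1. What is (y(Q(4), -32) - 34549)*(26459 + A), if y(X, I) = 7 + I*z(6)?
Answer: -1833198882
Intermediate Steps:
Q(R) = -4 + R (Q(R) = -3 + (R - 1*1) = -3 + (R - 1) = -3 + (-1 + R) = -4 + R)
z(w) = 6*(2 + w)*(5 + w) (z(w) = 6*((2 + w)*(5 + w)) = 6*(2 + w)*(5 + w))
y(X, I) = 7 + 528*I (y(X, I) = 7 + I*(60 + 6*6² + 42*6) = 7 + I*(60 + 6*36 + 252) = 7 + I*(60 + 216 + 252) = 7 + I*528 = 7 + 528*I)
(y(Q(4), -32) - 34549)*(26459 + A) = ((7 + 528*(-32)) - 34549)*(26459 + 9180) = ((7 - 16896) - 34549)*35639 = (-16889 - 34549)*35639 = -51438*35639 = -1833198882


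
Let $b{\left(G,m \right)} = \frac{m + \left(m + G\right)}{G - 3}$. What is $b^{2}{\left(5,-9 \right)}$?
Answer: $\frac{169}{4} \approx 42.25$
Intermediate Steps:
$b{\left(G,m \right)} = \frac{G + 2 m}{-3 + G}$ ($b{\left(G,m \right)} = \frac{m + \left(G + m\right)}{-3 + G} = \frac{G + 2 m}{-3 + G}$)
$b^{2}{\left(5,-9 \right)} = \left(\frac{5 + 2 \left(-9\right)}{-3 + 5}\right)^{2} = \left(\frac{5 - 18}{2}\right)^{2} = \left(\frac{1}{2} \left(-13\right)\right)^{2} = \left(- \frac{13}{2}\right)^{2} = \frac{169}{4}$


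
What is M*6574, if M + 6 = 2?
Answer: -26296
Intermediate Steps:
M = -4 (M = -6 + 2 = -4)
M*6574 = -4*6574 = -26296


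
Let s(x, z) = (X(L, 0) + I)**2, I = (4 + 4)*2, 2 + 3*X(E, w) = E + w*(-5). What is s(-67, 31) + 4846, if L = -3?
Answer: 45463/9 ≈ 5051.4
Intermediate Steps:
X(E, w) = -2/3 - 5*w/3 + E/3 (X(E, w) = -2/3 + (E + w*(-5))/3 = -2/3 + (E - 5*w)/3 = -2/3 + (-5*w/3 + E/3) = -2/3 - 5*w/3 + E/3)
I = 16 (I = 8*2 = 16)
s(x, z) = 1849/9 (s(x, z) = ((-2/3 - 5/3*0 + (1/3)*(-3)) + 16)**2 = ((-2/3 + 0 - 1) + 16)**2 = (-5/3 + 16)**2 = (43/3)**2 = 1849/9)
s(-67, 31) + 4846 = 1849/9 + 4846 = 45463/9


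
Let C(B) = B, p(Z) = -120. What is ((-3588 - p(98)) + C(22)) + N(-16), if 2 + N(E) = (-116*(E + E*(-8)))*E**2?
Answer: -3329400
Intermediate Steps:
N(E) = -2 + 812*E**3 (N(E) = -2 + (-116*(E + E*(-8)))*E**2 = -2 + (-116*(E - 8*E))*E**2 = -2 + (-(-812)*E)*E**2 = -2 + (812*E)*E**2 = -2 + 812*E**3)
((-3588 - p(98)) + C(22)) + N(-16) = ((-3588 - 1*(-120)) + 22) + (-2 + 812*(-16)**3) = ((-3588 + 120) + 22) + (-2 + 812*(-4096)) = (-3468 + 22) + (-2 - 3325952) = -3446 - 3325954 = -3329400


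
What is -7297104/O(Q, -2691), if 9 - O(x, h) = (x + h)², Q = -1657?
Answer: 7297104/18905095 ≈ 0.38599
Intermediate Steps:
O(x, h) = 9 - (h + x)² (O(x, h) = 9 - (x + h)² = 9 - (h + x)²)
-7297104/O(Q, -2691) = -7297104/(9 - (-2691 - 1657)²) = -7297104/(9 - 1*(-4348)²) = -7297104/(9 - 1*18905104) = -7297104/(9 - 18905104) = -7297104/(-18905095) = -7297104*(-1/18905095) = 7297104/18905095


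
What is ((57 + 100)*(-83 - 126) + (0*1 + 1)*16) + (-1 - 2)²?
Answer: -32788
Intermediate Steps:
((57 + 100)*(-83 - 126) + (0*1 + 1)*16) + (-1 - 2)² = (157*(-209) + (0 + 1)*16) + (-3)² = (-32813 + 1*16) + 9 = (-32813 + 16) + 9 = -32797 + 9 = -32788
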